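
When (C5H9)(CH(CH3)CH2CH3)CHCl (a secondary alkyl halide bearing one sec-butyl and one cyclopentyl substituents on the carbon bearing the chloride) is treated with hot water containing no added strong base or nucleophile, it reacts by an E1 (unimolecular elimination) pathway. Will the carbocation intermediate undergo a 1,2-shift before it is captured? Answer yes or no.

The first-formed carbocation is secondary.
The adjacent sec-butyl carbon already bears 2 other carbon substituents and has a hydrogen to migrate; after a 1,2-hydride shift from that carbon the positive charge sits on a tertiary centre.
Tertiary is more stable than secondary, so the shift occurs.

yes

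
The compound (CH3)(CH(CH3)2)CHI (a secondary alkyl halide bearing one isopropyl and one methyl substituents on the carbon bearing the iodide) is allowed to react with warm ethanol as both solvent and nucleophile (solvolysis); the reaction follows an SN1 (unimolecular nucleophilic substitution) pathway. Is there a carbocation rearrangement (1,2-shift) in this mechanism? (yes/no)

The first-formed carbocation is secondary.
The adjacent isopropyl carbon already bears 2 other carbon substituents and has a hydrogen to migrate; after a 1,2-hydride shift from that carbon the positive charge sits on a tertiary centre.
Tertiary is more stable than secondary, so the shift occurs.

yes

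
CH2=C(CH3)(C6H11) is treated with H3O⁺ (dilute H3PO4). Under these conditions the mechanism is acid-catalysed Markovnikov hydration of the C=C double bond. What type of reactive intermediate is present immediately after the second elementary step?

oxonium ion

Step 1: The π electrons of the C=C bond attack a proton of H3O⁺; Markovnikov addition places the new C–H on the less-substituted alkene carbon, so the positive charge ends up on the more-substituted carbon — a tertiary carbocation. H2O is released.
Step 2: Nucleophilic capture of the cation by H2O produces the protonated alcohol (an oxonium ion).
After step 2 the species present is an oxonium ion.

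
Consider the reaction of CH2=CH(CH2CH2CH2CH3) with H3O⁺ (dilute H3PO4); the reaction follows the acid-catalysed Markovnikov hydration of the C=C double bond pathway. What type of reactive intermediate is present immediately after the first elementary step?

Step 1: Protonation of the alkene by H3O⁺: the π bond acts as the nucleophile and picks up H⁺, giving the more stable (Markovnikov) secondary carbocation. H2O is released.
After step 1 the species present is a secondary carbocation.

secondary carbocation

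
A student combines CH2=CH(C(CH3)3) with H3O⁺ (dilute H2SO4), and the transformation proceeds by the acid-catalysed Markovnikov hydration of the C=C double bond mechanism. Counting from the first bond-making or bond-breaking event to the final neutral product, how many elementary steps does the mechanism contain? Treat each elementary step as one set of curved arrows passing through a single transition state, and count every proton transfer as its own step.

4

Step 1: The π electrons of the C=C bond attack a proton of H3O⁺; Markovnikov addition places the new C–H on the less-substituted alkene carbon, so the positive charge ends up on the more-substituted carbon — a secondary carbocation. H2O is released.
Step 2: A 1,2-methyl shift from the adjacent tert-butyl carbon moves the positive charge from the secondary centre to an adjacent carbon, generating a more stable tertiary carbocation.
Step 3: Water acts as the nucleophile: an oxygen lone pair bonds to the cationic carbon, giving an oxonium-ion intermediate.
Step 4: Deprotonation of the oxonium ion by a water molecule delivers the neutral alcohol and regenerates the acid catalyst.
Total: 4 elementary steps.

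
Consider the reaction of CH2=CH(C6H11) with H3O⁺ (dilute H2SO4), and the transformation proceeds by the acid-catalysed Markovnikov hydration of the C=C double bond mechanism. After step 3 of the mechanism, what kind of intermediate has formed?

Step 1: Protonation of the alkene by H3O⁺: the π bond acts as the nucleophile and picks up H⁺, giving the more stable (Markovnikov) secondary carbocation. H2O is released.
Step 2: A hydride (H with its bonding pair) migrates from the adjacent cyclohexyl carbon to the cationic centre — a 1,2-hydride shift — upgrading the secondary cation to a tertiary one.
Step 3: Nucleophilic capture of the cation by H2O produces the protonated alcohol (an oxonium ion).
After step 3 the species present is an oxonium ion.

oxonium ion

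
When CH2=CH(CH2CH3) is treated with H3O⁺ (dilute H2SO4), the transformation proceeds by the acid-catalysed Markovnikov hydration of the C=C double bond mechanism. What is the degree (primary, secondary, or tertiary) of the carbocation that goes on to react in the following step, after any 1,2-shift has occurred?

secondary

Step 1: Electrophilic addition begins with the π(C=C) electrons forming a bond to the proton of H3O⁺. Following Markovnikov's rule, the resulting cation is secondary. H2O is released.
No single 1,2-shift to an adjacent carbon would give a more-substituted cation, so no rearrangement occurs.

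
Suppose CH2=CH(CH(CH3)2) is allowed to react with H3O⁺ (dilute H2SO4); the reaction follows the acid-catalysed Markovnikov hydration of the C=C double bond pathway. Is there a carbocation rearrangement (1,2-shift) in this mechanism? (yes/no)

The first-formed carbocation is secondary.
The adjacent isopropyl carbon already bears 2 other carbon substituents and has a hydrogen to migrate; after a 1,2-hydride shift from that carbon the positive charge sits on a tertiary centre.
Tertiary is more stable than secondary, so the shift occurs.

yes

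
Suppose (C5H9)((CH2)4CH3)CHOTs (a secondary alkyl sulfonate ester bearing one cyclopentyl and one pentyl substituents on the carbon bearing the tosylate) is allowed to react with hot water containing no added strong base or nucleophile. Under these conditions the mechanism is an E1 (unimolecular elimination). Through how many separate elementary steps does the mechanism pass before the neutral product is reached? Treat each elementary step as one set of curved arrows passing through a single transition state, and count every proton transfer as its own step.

3

Step 1: Ionisation: the C–O σ-bond cleaves heterolytically; both bonding electrons depart with TsO⁻, leaving a secondary carbocation at the α-carbon.
Step 2: Carbocation rearrangement: a 1,2-hydride shift from the adjacent cyclopentyl carbon converts the initially-formed secondary cation into the more stable tertiary cation.
Step 3: A weak base (a water molecule from the solvent) removes a proton from a carbon adjacent to the cationic centre; the electrons of that C–H bond become the new π(C=C) bond, giving the alkene.
Total: 3 elementary steps.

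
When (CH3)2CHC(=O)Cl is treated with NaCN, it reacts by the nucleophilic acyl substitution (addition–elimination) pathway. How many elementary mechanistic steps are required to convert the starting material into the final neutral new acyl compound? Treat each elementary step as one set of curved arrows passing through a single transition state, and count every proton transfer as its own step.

Step 1: Nucleophilic addition of CN⁻ to the acyl carbon breaks the π(C=O) bond and yields a tetrahedral, anionic intermediate.
Step 2: An oxygen lone pair re-forms the C=O π bond as the C–Cl σ-bond breaks; Cl⁻ is expelled.
Total: 2 elementary steps.

2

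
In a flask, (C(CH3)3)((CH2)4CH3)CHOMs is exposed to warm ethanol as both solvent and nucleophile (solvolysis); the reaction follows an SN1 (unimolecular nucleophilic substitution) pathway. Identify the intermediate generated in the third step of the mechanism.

oxonium ion

Step 1: Rate-determining heterolysis of the C–O bond gives MsO⁻ and a secondary carbocation.
Step 2: Carbocation rearrangement: a 1,2-methyl shift from the adjacent tert-butyl carbon converts the initially-formed secondary cation into the more stable tertiary cation.
Step 3: CH3CH2OH donates an oxygen lone pair into the empty p orbital of the cation, giving a protonated ether (an oxonium ion).
After step 3 the species present is an oxonium ion.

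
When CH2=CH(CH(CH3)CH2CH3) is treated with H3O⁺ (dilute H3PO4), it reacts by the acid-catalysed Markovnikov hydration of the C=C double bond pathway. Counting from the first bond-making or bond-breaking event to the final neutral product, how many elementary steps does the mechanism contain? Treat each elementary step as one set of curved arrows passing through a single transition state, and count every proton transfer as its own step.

4

Step 1: Electrophilic addition begins with the π(C=C) electrons forming a bond to the proton of H3O⁺. Following Markovnikov's rule, the resulting cation is secondary. H2O is released.
Step 2: Carbocation rearrangement: a 1,2-hydride shift from the adjacent sec-butyl carbon converts the initially-formed secondary cation into the more stable tertiary cation.
Step 3: Nucleophilic capture of the cation by H2O produces the protonated alcohol (an oxonium ion).
Step 4: H2O removes a proton from the oxonium oxygen, regenerating H3O⁺ and giving the neutral alcohol.
Total: 4 elementary steps.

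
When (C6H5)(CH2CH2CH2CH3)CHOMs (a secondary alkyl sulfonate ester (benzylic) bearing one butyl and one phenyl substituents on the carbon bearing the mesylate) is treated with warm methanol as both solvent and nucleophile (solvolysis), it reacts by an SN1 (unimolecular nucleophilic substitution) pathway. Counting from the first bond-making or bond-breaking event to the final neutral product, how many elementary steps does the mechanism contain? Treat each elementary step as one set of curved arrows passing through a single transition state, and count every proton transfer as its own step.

3

Step 1: Ionisation: the C–O σ-bond cleaves heterolytically; both bonding electrons depart with MsO⁻, leaving a secondary carbocation at the α-carbon.
(No 1,2-shift: no single shift to an adjacent carbon would give a more stable cation.)
Step 2: A lone pair on the oxygen of CH3OH attacks the carbocation, forming a new C–O σ-bond and an oxonium ion.
Step 3: Proton transfer from the O–H of the oxonium ion to a solvent molecule delivers the neutral ether.
Total: 3 elementary steps.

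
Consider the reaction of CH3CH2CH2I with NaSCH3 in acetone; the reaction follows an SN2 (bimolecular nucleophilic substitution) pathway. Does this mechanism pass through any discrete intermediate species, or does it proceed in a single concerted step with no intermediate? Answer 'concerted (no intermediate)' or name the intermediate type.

Backside attack by CH3S⁻ on the carbon bearing the iodide: the new C–S bond forms as the C–I bond breaks, with Walden inversion at carbon.
All bond changes occur in one transition state; no discrete intermediate is formed.

concerted (no intermediate)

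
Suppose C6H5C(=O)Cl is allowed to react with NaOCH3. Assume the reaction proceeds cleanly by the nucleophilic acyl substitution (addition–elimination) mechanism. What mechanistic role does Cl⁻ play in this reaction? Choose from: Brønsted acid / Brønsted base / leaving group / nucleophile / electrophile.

leaving group

Step 2: Elimination step: re-formation of the carbonyl π bond drives out Cl⁻, giving the new acyl compound.
Cl⁻ departs with both electrons of the breaking σ-bond — that is the definition of a leaving group.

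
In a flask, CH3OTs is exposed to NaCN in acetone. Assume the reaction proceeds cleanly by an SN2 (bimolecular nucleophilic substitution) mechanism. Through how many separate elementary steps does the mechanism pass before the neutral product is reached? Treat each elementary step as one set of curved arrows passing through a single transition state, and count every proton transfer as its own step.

Step 1: CN⁻ attacks the back face of the α-carbon while TsO⁻ departs with the C–O bonding pair — a single concerted displacement through a pentacoordinate transition state.
Total: 1 elementary step.

1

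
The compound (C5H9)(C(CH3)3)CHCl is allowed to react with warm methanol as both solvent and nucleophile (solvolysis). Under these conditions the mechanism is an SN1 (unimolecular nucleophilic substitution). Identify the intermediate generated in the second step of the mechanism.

Step 1: The C–Cl bond breaks with both electrons going to the chloride; Cl⁻ leaves and a secondary carbocation remains.
Step 2: A 1,2-hydride shift from the adjacent cyclopentyl carbon moves the positive charge from the secondary centre to an adjacent carbon, generating a more stable tertiary carbocation.
After step 2 the species present is a tertiary carbocation.

tertiary carbocation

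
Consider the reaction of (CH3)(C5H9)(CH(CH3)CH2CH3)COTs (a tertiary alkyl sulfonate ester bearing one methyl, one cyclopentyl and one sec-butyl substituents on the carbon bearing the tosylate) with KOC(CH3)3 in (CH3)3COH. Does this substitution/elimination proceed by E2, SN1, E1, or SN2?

Conditions: a strong/bulky base with a tertiary substrate bearing a β-hydrogen.
These conditions are the textbook signature of the E2 pathway.
A strong (often hindered) base removes a β-H in concert with loss of the leaving group — bimolecular elimination.

E2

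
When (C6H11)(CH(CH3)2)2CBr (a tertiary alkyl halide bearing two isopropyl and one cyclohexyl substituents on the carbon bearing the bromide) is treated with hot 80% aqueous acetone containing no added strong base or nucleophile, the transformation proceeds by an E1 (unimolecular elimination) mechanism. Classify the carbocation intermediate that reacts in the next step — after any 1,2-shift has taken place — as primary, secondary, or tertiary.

Step 1: Ionisation: the C–Br σ-bond cleaves heterolytically; both bonding electrons depart with Br⁻, leaving a tertiary carbocation at the α-carbon.
No single 1,2-shift to an adjacent carbon would give a more-substituted cation, so no rearrangement occurs.

tertiary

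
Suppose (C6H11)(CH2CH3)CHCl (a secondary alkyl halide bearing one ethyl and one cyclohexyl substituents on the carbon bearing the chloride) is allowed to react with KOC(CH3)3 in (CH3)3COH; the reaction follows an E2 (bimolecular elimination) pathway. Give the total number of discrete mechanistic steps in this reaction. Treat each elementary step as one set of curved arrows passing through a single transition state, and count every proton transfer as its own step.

Step 1: Concerted anti-periplanar elimination: (CH3)3CO⁻ abstracts a β-H while Cl⁻ leaves, and the C–H electrons become the new C=C π bond — all in a single transition state.
Total: 1 elementary step.

1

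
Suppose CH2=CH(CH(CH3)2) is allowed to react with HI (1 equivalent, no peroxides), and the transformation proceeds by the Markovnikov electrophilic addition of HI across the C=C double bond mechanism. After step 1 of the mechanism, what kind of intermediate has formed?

Step 1: The π electrons of the C=C bond attack a proton of HI; Markovnikov addition places the new C–H on the less-substituted alkene carbon, so the positive charge ends up on the more-substituted carbon — a secondary carbocation. The H–I bond breaks heterolytically, releasing I⁻.
After step 1 the species present is a secondary carbocation.

secondary carbocation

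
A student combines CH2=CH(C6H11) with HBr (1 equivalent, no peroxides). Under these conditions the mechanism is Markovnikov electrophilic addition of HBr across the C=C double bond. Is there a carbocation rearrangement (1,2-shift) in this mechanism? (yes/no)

yes

The first-formed carbocation is secondary.
The adjacent cyclohexyl carbon already bears 2 other carbon substituents and has a hydrogen to migrate; after a 1,2-hydride shift from that carbon the positive charge sits on a tertiary centre.
Tertiary is more stable than secondary, so the shift occurs.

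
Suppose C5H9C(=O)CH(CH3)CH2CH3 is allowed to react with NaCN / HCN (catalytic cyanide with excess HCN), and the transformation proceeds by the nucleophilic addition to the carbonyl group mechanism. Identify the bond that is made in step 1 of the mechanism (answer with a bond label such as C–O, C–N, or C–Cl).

C–C

Step 1: A lone pair / filled orbital on CN⁻ attacks the electrophilic carbonyl carbon; the π(C=O) electrons shift onto oxygen, producing a tetrahedral alkoxide intermediate.
The bond formed in this step is the C–C bond.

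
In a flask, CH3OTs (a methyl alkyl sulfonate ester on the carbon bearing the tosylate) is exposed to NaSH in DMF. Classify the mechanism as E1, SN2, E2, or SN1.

SN2

Conditions: a methyl substrate with a strong nucleophile in the polar aprotic solvent DMF.
These conditions are the textbook signature of the SN2 pathway.
An unhindered substrate with a strong nucleophile in a polar aprotic solvent favours one-step backside displacement.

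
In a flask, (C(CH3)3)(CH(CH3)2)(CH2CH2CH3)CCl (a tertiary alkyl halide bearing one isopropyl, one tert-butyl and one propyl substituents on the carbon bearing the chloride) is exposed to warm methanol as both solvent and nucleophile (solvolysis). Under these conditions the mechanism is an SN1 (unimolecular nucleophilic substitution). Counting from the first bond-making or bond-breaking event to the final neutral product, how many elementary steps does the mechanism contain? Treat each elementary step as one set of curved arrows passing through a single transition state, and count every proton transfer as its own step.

Step 1: Unassisted departure of Cl⁻ (taking the C–Cl bonding pair) generates a tertiary carbocation.
(No 1,2-shift: no single shift to an adjacent carbon would give a more stable cation.)
Step 2: Nucleophilic capture: the oxygen of CH3OH bonds to the cationic carbon, producing an oxonium-ion intermediate.
Step 3: Deprotonation of the oxonium oxygen by solvent methanol yields the neutral ether.
Total: 3 elementary steps.

3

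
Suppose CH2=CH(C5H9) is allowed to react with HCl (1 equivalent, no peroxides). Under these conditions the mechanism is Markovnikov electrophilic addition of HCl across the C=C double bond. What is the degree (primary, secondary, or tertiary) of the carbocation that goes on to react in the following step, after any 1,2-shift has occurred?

tertiary

Step 1: Electrophilic addition begins with the π(C=C) electrons forming a bond to the proton of HCl. Following Markovnikov's rule, the resulting cation is secondary. The H–Cl bond breaks heterolytically, releasing Cl⁻.
Step 2: A hydride (H with its bonding pair) migrates from the adjacent cyclopentyl carbon to the cationic centre — a 1,2-hydride shift — upgrading the secondary cation to a tertiary one.
The cation rearranges from secondary to tertiary via a 1,2-hydride shift from the adjacent cyclopentyl carbon; the tertiary cation is what reacts next.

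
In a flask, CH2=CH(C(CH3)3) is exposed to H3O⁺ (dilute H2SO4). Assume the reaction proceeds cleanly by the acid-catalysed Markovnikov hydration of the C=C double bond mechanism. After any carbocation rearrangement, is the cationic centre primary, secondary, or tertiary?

tertiary

Step 1: Electrophilic addition begins with the π(C=C) electrons forming a bond to the proton of H3O⁺. Following Markovnikov's rule, the resulting cation is secondary. H2O is released.
Step 2: A 1,2-methyl shift from the adjacent tert-butyl carbon moves the positive charge from the secondary centre to an adjacent carbon, generating a more stable tertiary carbocation.
The cation rearranges from secondary to tertiary via a 1,2-methyl shift from the adjacent tert-butyl carbon; the tertiary cation is what reacts next.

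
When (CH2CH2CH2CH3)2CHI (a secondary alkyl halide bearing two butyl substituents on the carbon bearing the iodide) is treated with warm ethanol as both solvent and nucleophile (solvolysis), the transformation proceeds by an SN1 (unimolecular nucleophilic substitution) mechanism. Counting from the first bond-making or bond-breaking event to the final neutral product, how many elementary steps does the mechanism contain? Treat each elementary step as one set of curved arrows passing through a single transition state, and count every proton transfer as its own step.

3

Step 1: The C–I bond breaks with both electrons going to the iodide; I⁻ leaves and a secondary carbocation remains.
(No 1,2-shift: no single shift to an adjacent carbon would give a more stable cation.)
Step 2: A lone pair on the oxygen of CH3CH2OH attacks the carbocation, forming a new C–O σ-bond and an oxonium ion.
Step 3: A second solvent molecule removes the proton on oxygen, giving the neutral ether product.
Total: 3 elementary steps.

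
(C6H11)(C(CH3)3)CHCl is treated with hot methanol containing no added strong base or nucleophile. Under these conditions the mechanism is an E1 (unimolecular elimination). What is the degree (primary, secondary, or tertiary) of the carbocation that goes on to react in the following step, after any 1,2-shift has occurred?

tertiary

Step 1: Unassisted departure of Cl⁻ (taking the C–Cl bonding pair) generates a secondary carbocation.
Step 2: Carbocation rearrangement: a 1,2-hydride shift from the adjacent cyclohexyl carbon converts the initially-formed secondary cation into the more stable tertiary cation.
The cation rearranges from secondary to tertiary via a 1,2-hydride shift from the adjacent cyclohexyl carbon; the tertiary cation is what reacts next.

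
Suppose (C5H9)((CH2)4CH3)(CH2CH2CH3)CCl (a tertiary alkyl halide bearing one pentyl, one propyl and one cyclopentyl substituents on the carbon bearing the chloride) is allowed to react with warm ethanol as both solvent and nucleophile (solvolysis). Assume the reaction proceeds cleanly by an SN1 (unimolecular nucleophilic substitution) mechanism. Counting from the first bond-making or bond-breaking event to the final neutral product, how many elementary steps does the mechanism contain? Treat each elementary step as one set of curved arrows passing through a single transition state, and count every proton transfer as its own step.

3

Step 1: Unassisted departure of Cl⁻ (taking the C–Cl bonding pair) generates a tertiary carbocation.
(No 1,2-shift: no single shift to an adjacent carbon would give a more stable cation.)
Step 2: CH3CH2OH donates an oxygen lone pair into the empty p orbital of the cation, giving a protonated ether (an oxonium ion).
Step 3: A second solvent molecule removes the proton on oxygen, giving the neutral ether product.
Total: 3 elementary steps.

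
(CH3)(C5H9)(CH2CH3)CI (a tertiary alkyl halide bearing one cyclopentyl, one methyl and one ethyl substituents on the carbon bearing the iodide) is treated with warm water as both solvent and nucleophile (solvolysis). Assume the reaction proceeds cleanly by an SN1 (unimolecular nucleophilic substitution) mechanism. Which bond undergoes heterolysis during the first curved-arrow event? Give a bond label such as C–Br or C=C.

C–I

Step 1: Ionisation: the C–I σ-bond cleaves heterolytically; both bonding electrons depart with I⁻, leaving a tertiary carbocation at the α-carbon.
The bond broken in this step is the C–I bond.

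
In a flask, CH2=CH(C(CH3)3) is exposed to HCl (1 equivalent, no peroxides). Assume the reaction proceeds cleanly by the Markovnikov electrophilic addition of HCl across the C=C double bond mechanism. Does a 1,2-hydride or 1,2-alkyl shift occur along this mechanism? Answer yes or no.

yes

The first-formed carbocation is secondary.
The adjacent tert-butyl carbon has no hydrogen but bears methyl groups; migration of one methyl with its bonding pair (a 1,2-methyl shift) places the charge on a tertiary centre.
Tertiary is more stable than secondary, so the shift occurs.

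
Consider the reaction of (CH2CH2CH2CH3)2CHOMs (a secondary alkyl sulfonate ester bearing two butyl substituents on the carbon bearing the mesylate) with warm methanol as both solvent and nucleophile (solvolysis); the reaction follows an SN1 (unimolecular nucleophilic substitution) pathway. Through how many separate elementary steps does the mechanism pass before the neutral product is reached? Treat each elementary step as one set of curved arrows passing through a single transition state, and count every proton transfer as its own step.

Step 1: The C–O bond breaks with both electrons going to the mesylate; MsO⁻ leaves and a secondary carbocation remains.
(No 1,2-shift: no single shift to an adjacent carbon would give a more stable cation.)
Step 2: A lone pair on the oxygen of CH3OH attacks the carbocation, forming a new C–O σ-bond and an oxonium ion.
Step 3: Proton transfer from the O–H of the oxonium ion to a solvent molecule delivers the neutral ether.
Total: 3 elementary steps.

3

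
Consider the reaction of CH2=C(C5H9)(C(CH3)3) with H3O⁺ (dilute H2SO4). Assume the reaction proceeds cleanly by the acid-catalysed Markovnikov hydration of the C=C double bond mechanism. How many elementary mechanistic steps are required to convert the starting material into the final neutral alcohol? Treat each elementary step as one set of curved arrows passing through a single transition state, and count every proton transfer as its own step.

3

Step 1: Protonation of the alkene by H3O⁺: the π bond acts as the nucleophile and picks up H⁺, giving the more stable (Markovnikov) tertiary carbocation. H2O is released.
(No 1,2-shift: no single shift to an adjacent carbon would give a more stable cation.)
Step 2: Nucleophilic capture of the cation by H2O produces the protonated alcohol (an oxonium ion).
Step 3: H2O removes a proton from the oxonium oxygen, regenerating H3O⁺ and giving the neutral alcohol.
Total: 3 elementary steps.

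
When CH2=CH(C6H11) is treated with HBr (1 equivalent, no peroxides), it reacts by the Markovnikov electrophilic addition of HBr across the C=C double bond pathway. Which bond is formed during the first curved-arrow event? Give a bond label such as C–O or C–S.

C–H

Step 1: Protonation of the alkene by HBr: the π bond acts as the nucleophile and picks up H⁺, giving the more stable (Markovnikov) secondary carbocation. The H–Br bond breaks heterolytically, releasing Br⁻.
The bond formed in this step is the C–H bond.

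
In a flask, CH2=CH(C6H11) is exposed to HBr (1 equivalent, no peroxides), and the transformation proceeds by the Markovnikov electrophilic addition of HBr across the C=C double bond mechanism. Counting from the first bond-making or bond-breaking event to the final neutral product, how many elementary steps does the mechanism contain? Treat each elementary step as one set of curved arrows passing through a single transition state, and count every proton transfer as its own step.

Step 1: The π electrons of the C=C bond attack a proton of HBr; Markovnikov addition places the new C–H on the less-substituted alkene carbon, so the positive charge ends up on the more-substituted carbon — a secondary carbocation. The H–Br bond breaks heterolytically, releasing Br⁻.
Step 2: A hydride (H with its bonding pair) migrates from the adjacent cyclohexyl carbon to the cationic centre — a 1,2-hydride shift — upgrading the secondary cation to a tertiary one.
Step 3: The Br⁻ anion donates a lone pair to the carbocation, forming the new C–Br σ-bond and giving the neutral alkyl halide.
Total: 3 elementary steps.

3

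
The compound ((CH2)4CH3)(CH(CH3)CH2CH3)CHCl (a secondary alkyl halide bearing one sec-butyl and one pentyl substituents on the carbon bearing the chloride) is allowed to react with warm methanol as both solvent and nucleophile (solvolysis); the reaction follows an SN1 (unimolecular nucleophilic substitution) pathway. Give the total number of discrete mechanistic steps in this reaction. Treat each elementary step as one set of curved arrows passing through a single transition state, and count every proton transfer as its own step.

4

Step 1: Ionisation: the C–Cl σ-bond cleaves heterolytically; both bonding electrons depart with Cl⁻, leaving a secondary carbocation at the α-carbon.
Step 2: A hydride (H with its bonding pair) migrates from the adjacent sec-butyl carbon to the cationic centre — a 1,2-hydride shift — upgrading the secondary cation to a tertiary one.
Step 3: A lone pair on the oxygen of CH3OH attacks the carbocation, forming a new C–O σ-bond and an oxonium ion.
Step 4: A second solvent molecule removes the proton on oxygen, giving the neutral ether product.
Total: 4 elementary steps.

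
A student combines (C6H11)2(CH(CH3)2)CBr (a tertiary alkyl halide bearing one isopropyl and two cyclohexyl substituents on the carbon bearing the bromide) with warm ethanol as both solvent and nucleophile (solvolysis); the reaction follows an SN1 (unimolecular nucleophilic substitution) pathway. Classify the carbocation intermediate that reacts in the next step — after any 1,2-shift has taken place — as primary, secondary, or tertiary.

tertiary

Step 1: The C–Br bond breaks with both electrons going to the bromide; Br⁻ leaves and a tertiary carbocation remains.
No single 1,2-shift to an adjacent carbon would give a more-substituted cation, so no rearrangement occurs.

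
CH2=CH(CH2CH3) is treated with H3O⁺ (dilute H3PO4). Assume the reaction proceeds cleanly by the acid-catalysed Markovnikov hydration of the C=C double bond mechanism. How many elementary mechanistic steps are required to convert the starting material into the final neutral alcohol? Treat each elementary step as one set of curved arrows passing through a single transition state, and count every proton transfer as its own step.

Step 1: The π electrons of the C=C bond attack a proton of H3O⁺; Markovnikov addition places the new C–H on the less-substituted alkene carbon, so the positive charge ends up on the more-substituted carbon — a secondary carbocation. H2O is released.
(No 1,2-shift: no single shift to an adjacent carbon would give a more stable cation.)
Step 2: Water acts as the nucleophile: an oxygen lone pair bonds to the cationic carbon, giving an oxonium-ion intermediate.
Step 3: Proton transfer from the O–H of the oxonium ion to H2O completes the catalytic cycle and yields the alcohol.
Total: 3 elementary steps.

3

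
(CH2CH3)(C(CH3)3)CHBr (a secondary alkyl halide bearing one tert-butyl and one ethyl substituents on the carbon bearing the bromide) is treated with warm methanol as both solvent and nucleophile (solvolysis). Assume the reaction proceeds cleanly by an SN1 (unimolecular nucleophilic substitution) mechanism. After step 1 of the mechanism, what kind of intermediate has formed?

Step 1: The C–Br bond breaks with both electrons going to the bromide; Br⁻ leaves and a secondary carbocation remains.
After step 1 the species present is a secondary carbocation.

secondary carbocation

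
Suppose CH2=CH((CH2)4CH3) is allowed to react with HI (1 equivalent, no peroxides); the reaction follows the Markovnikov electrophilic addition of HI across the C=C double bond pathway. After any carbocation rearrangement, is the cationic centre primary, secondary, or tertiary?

secondary

Step 1: The π electrons of the C=C bond attack a proton of HI; Markovnikov addition places the new C–H on the less-substituted alkene carbon, so the positive charge ends up on the more-substituted carbon — a secondary carbocation. The H–I bond breaks heterolytically, releasing I⁻.
No single 1,2-shift to an adjacent carbon would give a more-substituted cation, so no rearrangement occurs.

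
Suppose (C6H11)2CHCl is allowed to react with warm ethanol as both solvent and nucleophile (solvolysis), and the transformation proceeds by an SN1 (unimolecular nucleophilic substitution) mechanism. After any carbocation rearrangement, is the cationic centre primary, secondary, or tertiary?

Step 1: Rate-determining heterolysis of the C–Cl bond gives Cl⁻ and a secondary carbocation.
Step 2: A 1,2-hydride shift from the adjacent cyclohexyl carbon moves the positive charge from the secondary centre to an adjacent carbon, generating a more stable tertiary carbocation.
The cation rearranges from secondary to tertiary via a 1,2-hydride shift from the adjacent cyclohexyl carbon; the tertiary cation is what reacts next.

tertiary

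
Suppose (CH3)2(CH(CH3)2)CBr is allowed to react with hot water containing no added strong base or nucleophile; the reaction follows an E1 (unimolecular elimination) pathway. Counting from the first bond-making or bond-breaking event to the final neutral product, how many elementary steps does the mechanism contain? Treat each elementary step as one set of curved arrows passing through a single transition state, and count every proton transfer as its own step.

2

Step 1: The C–Br bond breaks with both electrons going to the bromide; Br⁻ leaves and a tertiary carbocation remains.
(No 1,2-shift: no single shift to an adjacent carbon would give a more stable cation.)
Step 2: A weak base (a water molecule from the solvent) removes a proton from a carbon adjacent to the cationic centre; the electrons of that C–H bond become the new π(C=C) bond, giving the alkene.
Total: 2 elementary steps.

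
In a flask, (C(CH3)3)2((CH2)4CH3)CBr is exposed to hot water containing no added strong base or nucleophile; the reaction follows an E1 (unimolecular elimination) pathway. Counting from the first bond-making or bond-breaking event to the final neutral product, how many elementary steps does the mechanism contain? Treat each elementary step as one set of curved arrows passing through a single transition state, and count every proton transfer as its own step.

Step 1: Unassisted departure of Br⁻ (taking the C–Br bonding pair) generates a tertiary carbocation.
(No 1,2-shift: no single shift to an adjacent carbon would give a more stable cation.)
Step 2: A weak base (a water molecule from the solvent) removes a proton from a carbon adjacent to the cationic centre; the electrons of that C–H bond become the new π(C=C) bond, giving the alkene.
Total: 2 elementary steps.

2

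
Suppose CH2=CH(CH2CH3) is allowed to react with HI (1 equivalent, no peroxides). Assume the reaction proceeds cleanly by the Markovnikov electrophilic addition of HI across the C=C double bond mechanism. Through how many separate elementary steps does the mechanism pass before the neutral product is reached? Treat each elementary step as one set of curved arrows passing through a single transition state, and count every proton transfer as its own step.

2

Step 1: Protonation of the alkene by HI: the π bond acts as the nucleophile and picks up H⁺, giving the more stable (Markovnikov) secondary carbocation. The H–I bond breaks heterolytically, releasing I⁻.
(No 1,2-shift: no single shift to an adjacent carbon would give a more stable cation.)
Step 2: The I⁻ anion donates a lone pair to the carbocation, forming the new C–I σ-bond and giving the neutral alkyl halide.
Total: 2 elementary steps.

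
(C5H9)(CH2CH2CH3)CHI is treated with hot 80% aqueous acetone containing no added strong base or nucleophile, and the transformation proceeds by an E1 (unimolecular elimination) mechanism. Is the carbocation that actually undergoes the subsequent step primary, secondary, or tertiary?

tertiary

Step 1: Unassisted departure of I⁻ (taking the C–I bonding pair) generates a secondary carbocation.
Step 2: A hydride (H with its bonding pair) migrates from the adjacent cyclopentyl carbon to the cationic centre — a 1,2-hydride shift — upgrading the secondary cation to a tertiary one.
The cation rearranges from secondary to tertiary via a 1,2-hydride shift from the adjacent cyclopentyl carbon; the tertiary cation is what reacts next.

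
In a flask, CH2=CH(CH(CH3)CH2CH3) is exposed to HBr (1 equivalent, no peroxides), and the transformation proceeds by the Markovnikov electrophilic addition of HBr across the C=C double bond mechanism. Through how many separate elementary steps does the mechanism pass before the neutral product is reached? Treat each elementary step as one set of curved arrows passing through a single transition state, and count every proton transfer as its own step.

3

Step 1: The π electrons of the C=C bond attack a proton of HBr; Markovnikov addition places the new C–H on the less-substituted alkene carbon, so the positive charge ends up on the more-substituted carbon — a secondary carbocation. The H–Br bond breaks heterolytically, releasing Br⁻.
Step 2: A hydride (H with its bonding pair) migrates from the adjacent sec-butyl carbon to the cationic centre — a 1,2-hydride shift — upgrading the secondary cation to a tertiary one.
Step 3: Br⁻ captures the cation: a lone pair on Br⁻ fills the empty p orbital, producing the alkyl halide product.
Total: 3 elementary steps.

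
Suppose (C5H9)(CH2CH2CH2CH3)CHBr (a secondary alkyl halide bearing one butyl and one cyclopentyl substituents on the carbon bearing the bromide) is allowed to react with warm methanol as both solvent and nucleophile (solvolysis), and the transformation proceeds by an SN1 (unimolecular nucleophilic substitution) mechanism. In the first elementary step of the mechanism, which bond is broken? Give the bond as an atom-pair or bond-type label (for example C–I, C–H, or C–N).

C–Br

Step 1: Unassisted departure of Br⁻ (taking the C–Br bonding pair) generates a secondary carbocation.
The bond broken in this step is the C–Br bond.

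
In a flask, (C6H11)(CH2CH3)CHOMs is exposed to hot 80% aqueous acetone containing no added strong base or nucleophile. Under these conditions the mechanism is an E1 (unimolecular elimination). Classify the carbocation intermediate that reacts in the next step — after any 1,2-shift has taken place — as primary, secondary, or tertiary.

tertiary

Step 1: The C–O bond breaks with both electrons going to the mesylate; MsO⁻ leaves and a secondary carbocation remains.
Step 2: A hydride (H with its bonding pair) migrates from the adjacent cyclohexyl carbon to the cationic centre — a 1,2-hydride shift — upgrading the secondary cation to a tertiary one.
The cation rearranges from secondary to tertiary via a 1,2-hydride shift from the adjacent cyclohexyl carbon; the tertiary cation is what reacts next.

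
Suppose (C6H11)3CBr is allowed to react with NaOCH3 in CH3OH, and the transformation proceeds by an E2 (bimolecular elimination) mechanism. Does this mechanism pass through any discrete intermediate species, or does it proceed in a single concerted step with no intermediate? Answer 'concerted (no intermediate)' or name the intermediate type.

concerted (no intermediate)

In one step, CH3O⁻ pulls off a β-proton, the C–Br bond cleaves, and a C=C double bond forms between the α- and β-carbons (E2, anti elimination).
All bond changes occur in one transition state; no discrete intermediate is formed.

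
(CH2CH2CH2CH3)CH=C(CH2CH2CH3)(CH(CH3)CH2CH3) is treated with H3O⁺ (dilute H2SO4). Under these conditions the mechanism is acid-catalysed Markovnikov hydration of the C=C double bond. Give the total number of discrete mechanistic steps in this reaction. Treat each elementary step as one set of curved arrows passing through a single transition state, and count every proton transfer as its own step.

Step 1: Protonation of the alkene by H3O⁺: the π bond acts as the nucleophile and picks up H⁺, giving the more stable (Markovnikov) tertiary carbocation. H2O is released.
(No 1,2-shift: no single shift to an adjacent carbon would give a more stable cation.)
Step 2: A lone pair on the oxygen of H2O attacks the carbocation, forming a C–O bond and an oxonium ion (a protonated alcohol).
Step 3: Deprotonation of the oxonium ion by a water molecule delivers the neutral alcohol and regenerates the acid catalyst.
Total: 3 elementary steps.

3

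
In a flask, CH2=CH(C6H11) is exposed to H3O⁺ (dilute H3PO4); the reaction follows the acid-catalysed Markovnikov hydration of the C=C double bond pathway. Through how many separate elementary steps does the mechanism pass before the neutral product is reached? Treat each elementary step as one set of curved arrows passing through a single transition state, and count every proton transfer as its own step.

4

Step 1: Electrophilic addition begins with the π(C=C) electrons forming a bond to the proton of H3O⁺. Following Markovnikov's rule, the resulting cation is secondary. H2O is released.
Step 2: Carbocation rearrangement: a 1,2-hydride shift from the adjacent cyclohexyl carbon converts the initially-formed secondary cation into the more stable tertiary cation.
Step 3: Water acts as the nucleophile: an oxygen lone pair bonds to the cationic carbon, giving an oxonium-ion intermediate.
Step 4: Deprotonation of the oxonium ion by a water molecule delivers the neutral alcohol and regenerates the acid catalyst.
Total: 4 elementary steps.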